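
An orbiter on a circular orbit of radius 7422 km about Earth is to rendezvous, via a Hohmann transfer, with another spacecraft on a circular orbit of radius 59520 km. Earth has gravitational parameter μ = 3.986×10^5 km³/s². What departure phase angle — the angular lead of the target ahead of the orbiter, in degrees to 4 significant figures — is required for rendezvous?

Semi-major axis of the transfer orbit: a_t = (7422 + 59520)/2 = 33471 km.
Transfer time t = π√(a_t³/μ) = 30470 s.
The target's mean motion on its circular orbit is ω₂ = √(μ/r₂³) = 4.348×10^-5 rad/s.
Angle swept by the target during transfer: ω₂·t = 1.3248 rad = 75.91°.
The orbiter traverses 180° on the transfer ellipse, so the target must lead by 180° − 75.91° = 104.1°.

φ = 104.1°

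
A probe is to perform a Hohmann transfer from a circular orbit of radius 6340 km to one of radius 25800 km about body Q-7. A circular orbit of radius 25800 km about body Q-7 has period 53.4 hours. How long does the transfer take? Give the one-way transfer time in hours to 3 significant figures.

From Kepler's third law T² = 4π²r³/μ at r = 25800 km, T = 53.4 hours = 53.4 × 3600 s = 1.9224×10^5 s: μ = 4π²r³/T² = 18345.6 km³/s².
Semi-major axis of the transfer orbit: a_t = (6340 + 25800)/2 = 16070 km.
Half the transfer-orbit period gives t = π√(a_t³/μ) = 47250 s.
Converting: 47250 s ÷ 3600 s/hour = 13.1 hours.

t = 13.1 hours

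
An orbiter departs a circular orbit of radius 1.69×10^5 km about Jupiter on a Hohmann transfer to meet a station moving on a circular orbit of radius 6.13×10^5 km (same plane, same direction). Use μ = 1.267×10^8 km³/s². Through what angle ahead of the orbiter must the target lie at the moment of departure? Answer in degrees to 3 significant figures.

The Hohmann ellipse has a_t = (r₁ + r₂)/2 = 3.910×10^5 km.
Transfer time t = π√(a_t³/μ) = 68238 s.
Target angular speed ω₂ = √(μ/r₂³) = 2.3453×10^-5 rad/s.
Angle swept by the target during transfer: ω₂·t = 1.6004 rad = 91.70°.
Arrival is 180° from departure on the ellipse, so φ = 180° − 91.70° = 88.3°.

φ = 88.3°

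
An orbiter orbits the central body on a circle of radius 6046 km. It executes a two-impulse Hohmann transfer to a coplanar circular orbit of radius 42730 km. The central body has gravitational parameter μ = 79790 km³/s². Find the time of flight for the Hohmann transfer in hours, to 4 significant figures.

t = 11.77 hours

Transfer-ellipse semi-major axis a_t = (r₁ + r₂)/2 = (6046 + 42730)/2 = 24388 km.
Transfer time t = π√(a_t³/μ) = π√((24388)³ / 79790) = 42360 s.
Converting: 42360 s ÷ 3600 s/hour = 11.77 hours.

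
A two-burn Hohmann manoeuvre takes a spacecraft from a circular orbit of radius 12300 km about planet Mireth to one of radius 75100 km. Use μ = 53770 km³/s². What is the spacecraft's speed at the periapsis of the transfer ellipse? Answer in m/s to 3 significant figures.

The Hohmann ellipse has a_t = (r₁ + r₂)/2 = 43700 km.
At periapsis, r = 12300 km.
Applying v² = μ(2/r − 1/a_t): v = 2.741 km/s.

v = 2740 m/s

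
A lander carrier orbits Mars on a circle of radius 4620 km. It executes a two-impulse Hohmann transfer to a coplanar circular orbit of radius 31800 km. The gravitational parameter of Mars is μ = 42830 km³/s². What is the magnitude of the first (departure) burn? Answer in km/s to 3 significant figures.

Δv₁ = 0.979 km/s

The Hohmann ellipse has a_t = (r₁ + r₂)/2 = 18210 km.
On the circular orbit at r = 4620 km, v_c = √(μ/r) = 3.0448 km/s.
Vis-viva on the transfer ellipse at r = 4620 km gives v_t = √[μ(2/r − 1/a_t)] = 4.0236 km/s.
Δv₁ = |v_t − v_c| = |4.0236 − 3.0448| = 0.9788 km/s.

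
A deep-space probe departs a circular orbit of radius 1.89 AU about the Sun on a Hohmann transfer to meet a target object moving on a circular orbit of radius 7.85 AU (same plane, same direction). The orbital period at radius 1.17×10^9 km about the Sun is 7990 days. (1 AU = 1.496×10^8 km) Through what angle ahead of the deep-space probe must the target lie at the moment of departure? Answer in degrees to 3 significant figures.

From Kepler's third law T² = 4π²r³/μ at r = 1.17×10^9 km, T = 7990 days = 7990 × 86400 s = 6.90336×10^8 s: μ = 4π²r³/T² = 1.32677×10^11 km³/s².
In km: r₁ = 1.89 × 1.496×10^8 = 2.82744×10^8 km; r₂ = 7.85 × 1.496×10^8 = 1.17436×10^9 km.
Semi-major axis of the transfer orbit: a_t = (2.82744×10^8 + 1.17436×10^9)/2 = 7.28552×10^8 km.
Transfer time t = π√(a_t³/μ) = 1.69607×10^8 s.
The target's mean motion on its circular orbit is ω₂ = √(μ/r₂³) = 9.05099×10^-9 rad/s.
Angle swept by the target during transfer: ω₂·t = 1.53511 rad = 87.96°.
Arrival is 180° from departure on the ellipse, so φ = 180° − 87.96° = 92.0°.

φ = 92.0°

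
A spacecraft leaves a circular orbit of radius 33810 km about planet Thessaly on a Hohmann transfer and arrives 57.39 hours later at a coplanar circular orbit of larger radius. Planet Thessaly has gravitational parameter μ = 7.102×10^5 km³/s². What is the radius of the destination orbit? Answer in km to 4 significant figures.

r₂ = 2.569×10^5 km

Transfer time t = 57.39 hours = 2.06604×10^5 s, and t = π√(a_t³/μ).
So a_t = (μ t²/π²)^(1/3) = (7.102×10^5 × (2.06604×10^5)² / π²)^(1/3) = 1.4536×10^5 km.
Since a_t = (r₁ + r₂)/2, r₂ = 2a_t − r₁ = 2×1.4536×10^5 − 33810 = 2.5691×10^5 km.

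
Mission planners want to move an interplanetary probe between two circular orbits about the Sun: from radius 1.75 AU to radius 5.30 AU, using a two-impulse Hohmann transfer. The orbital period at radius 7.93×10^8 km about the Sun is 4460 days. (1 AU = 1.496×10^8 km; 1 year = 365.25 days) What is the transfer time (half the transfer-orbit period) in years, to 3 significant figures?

From Kepler's third law T² = 4π²r³/μ at r = 7.93×10^8 km, T = 4460 days = 4460 × 86400 s = 3.85344×10^8 s: μ = 4π²r³/T² = 1.32581×10^11 km³/s².
In km: r₁ = 1.75 × 1.496×10^8 = 2.618×10^8 km; r₂ = 5.30 × 1.496×10^8 = 7.9288×10^8 km.
Semi-major axis of the transfer orbit: a_t = (2.618×10^8 + 7.9288×10^8)/2 = 5.2734×10^8 km.
Half the transfer-orbit period gives t = π√(a_t³/μ) = 1.045×10^8 s.
Converting: 1.045×10^8 s ÷ 3.15576×10^7 s/year (365.25 × 86400) = 3.31 years.

t = 3.31 years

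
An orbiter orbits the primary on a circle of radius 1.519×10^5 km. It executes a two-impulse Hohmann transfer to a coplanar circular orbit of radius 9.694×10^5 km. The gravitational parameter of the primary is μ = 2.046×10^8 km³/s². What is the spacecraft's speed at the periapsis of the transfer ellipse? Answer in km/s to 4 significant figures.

v = 48.26 km/s

The Hohmann ellipse has a_t = (r₁ + r₂)/2 = 5.6065×10^5 km.
At periapsis, r = 1.519×10^5 km.
Vis-viva: v = √[μ(2/r − 1/a_t)] = √[2.046×10^8 × (2/1.519×10^5 − 1/5.6065×10^5)] = 48.26 km/s.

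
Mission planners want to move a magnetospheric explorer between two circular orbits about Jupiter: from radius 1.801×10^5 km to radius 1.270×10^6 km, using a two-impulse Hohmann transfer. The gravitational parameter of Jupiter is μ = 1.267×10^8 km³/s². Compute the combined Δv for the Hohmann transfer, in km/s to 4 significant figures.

Δv = 13.59 km/s

Transfer-ellipse semi-major axis a_t = (r₁ + r₂)/2 = (1.801×10^5 + 1.270×10^6)/2 = 7.2505×10^5 km.
At r₁ the circular-orbit speed is v₁ = √(μ/r₁) = 26.52 km/s.
Transfer-orbit speed at r₁ (v² = μ(2/r − 1/a)): v_p = √[μ(2/r₁ − 1/a_t)] = 35.10 km/s.
First burn Δv₁ = |v_p − v₁| = 8.580 km/s.
Circular speed at r₂: v₂ = √(μ/r₂) = 9.988 km/s.
Transfer-orbit speed at r₂: v_a = √[μ(2/r₂ − 1/a_t)] = 4.978 km/s.
Second burn Δv₂ = |v₂ − v_a| = 5.010 km/s.
Δv = Δv₁ + Δv₂ = 8.580 + 5.010 = 13.59 km/s.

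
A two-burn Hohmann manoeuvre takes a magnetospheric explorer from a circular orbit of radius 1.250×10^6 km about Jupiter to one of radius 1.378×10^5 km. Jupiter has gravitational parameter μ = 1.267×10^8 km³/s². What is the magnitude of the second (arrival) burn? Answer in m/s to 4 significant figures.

Δv₂ = 10380 m/s

Transfer-ellipse semi-major axis a_t = (r₁ + r₂)/2 = (1.250×10^6 + 1.378×10^5)/2 = 6.939×10^5 km.
On the circular orbit at r = 1.378×10^5 km, v_c = √(μ/r) = 30.32 km/s.
Transfer-orbit speed at the same r (vis-viva, a = a_t): v_t = √[μ(2/r − 1/a_t)] = 40.70 km/s.
Δv₂ = |v_t − v_c| = |40.70 − 30.32| = 10.38 km/s.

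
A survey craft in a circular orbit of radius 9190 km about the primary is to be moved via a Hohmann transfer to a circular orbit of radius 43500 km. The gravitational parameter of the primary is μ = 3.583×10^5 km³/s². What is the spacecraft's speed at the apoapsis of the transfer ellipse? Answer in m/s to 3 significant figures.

v = 1700 m/s

Semi-major axis of the transfer orbit: a_t = (9190 + 43500)/2 = 26345 km.
The apoapsis of the transfer ellipse is at r = 43500 km.
Vis-viva: v = √[μ(2/r − 1/a_t)] = √[3.583×10^5 × (2/43500 − 1/26345)] = 1.695 km/s.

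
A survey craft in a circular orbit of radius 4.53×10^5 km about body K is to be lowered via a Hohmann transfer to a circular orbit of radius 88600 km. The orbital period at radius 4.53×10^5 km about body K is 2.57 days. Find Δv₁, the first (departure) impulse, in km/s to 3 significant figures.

From Kepler's third law T² = 4π²r³/μ at r = 4.53×10^5 km, T = 2.57 days = 2.57 × 86400 s = 2.22048×10^5 s: μ = 4π²r³/T² = 7.44322×10^7 km³/s².
Transfer-ellipse semi-major axis a_t = (r₁ + r₂)/2 = (4.530×10^5 + 88600)/2 = 2.708×10^5 km.
Circular speed at r = 4.530×10^5 km: v_c = √(μ/r) = 12.818 km/s.
Vis-viva on the transfer ellipse at r = 4.530×10^5 km gives v_t = √[μ(2/r − 1/a_t)] = 7.3320 km/s.
Δv₁ = |v_t − v_c| = |7.3320 − 12.818| = 5.486 km/s.

Δv₁ = 5.49 km/s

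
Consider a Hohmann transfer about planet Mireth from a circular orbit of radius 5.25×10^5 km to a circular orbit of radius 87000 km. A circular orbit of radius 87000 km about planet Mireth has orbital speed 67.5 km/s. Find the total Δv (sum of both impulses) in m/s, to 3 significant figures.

Δv = 33700 m/s

From the circular-orbit relation v² = μ/r at r = 87000 km: μ = v²r = (67.5)² × 87000 = 3.96394×10^8 km³/s².
The Hohmann ellipse has a_t = (r₁ + r₂)/2 = 3.060×10^5 km.
Circular speed at r₁: v₁ = √(μ/r₁) = √(3.96394×10^8/5.250×10^5) = 27.48 km/s.
Transfer-orbit speed at r₁ (v² = μ(2/r − 1/a)): v_a = √[μ(2/r₁ − 1/a_t)] = 14.65 km/s.
First burn Δv₁ = |v_a − v₁| = 12.83 km/s.
At r₂, v₂ = √(μ/r₂) = 67.50 km/s.
Transfer-orbit speed at r₂: v_p = √[μ(2/r₂ − 1/a_t)] = 88.41 km/s.
Second burn Δv₂ = |v₂ − v_p| = 20.91 km/s.
Δv = Δv₁ + Δv₂ = 12.83 + 20.91 = 33.74 km/s.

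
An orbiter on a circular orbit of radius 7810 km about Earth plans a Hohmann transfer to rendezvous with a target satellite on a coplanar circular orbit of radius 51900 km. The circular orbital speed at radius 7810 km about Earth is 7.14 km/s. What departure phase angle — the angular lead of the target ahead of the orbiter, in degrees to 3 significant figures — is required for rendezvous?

From the circular-orbit relation v² = μ/r at r = 7810 km: μ = v²r = (7.14)² × 7810 = 3.98151×10^5 km³/s².
Transfer-ellipse semi-major axis a_t = (r₁ + r₂)/2 = (7810 + 51900)/2 = 29855 km.
The half-period of the transfer ellipse is t = π√(a_t³/μ) = 25683 s.
The target's mean motion on its circular orbit is ω₂ = √(μ/r₂³) = 5.3367×10^-5 rad/s.
Angle swept by the target during transfer: ω₂·t = 1.3706 rad = 78.53°.
Arrival is 180° from departure on the ellipse, so φ = 180° − 78.53° = 101°.

φ = 101°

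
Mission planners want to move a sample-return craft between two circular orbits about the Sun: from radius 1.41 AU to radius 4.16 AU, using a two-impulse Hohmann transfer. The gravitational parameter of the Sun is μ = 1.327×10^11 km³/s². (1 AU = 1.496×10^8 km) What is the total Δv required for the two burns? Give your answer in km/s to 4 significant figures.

Δv = 9.785 km/s

In km: r₁ = 1.41 × 1.496×10^8 = 2.10936×10^8 km; r₂ = 4.16 × 1.496×10^8 = 6.22336×10^8 km.
The Hohmann ellipse has a_t = (r₁ + r₂)/2 = 4.16636×10^8 km.
At r₁ the circular-orbit speed is v₁ = √(μ/r₁) = 25.0819 km/s.
Transfer-orbit speed at r₁ (vis-viva equation): v_p = √[μ(2/r₁ − 1/a_t)] = 30.6545 km/s.
First burn Δv₁ = |v_p − v₁| = 5.573 km/s.
At r₂, v₂ = √(μ/r₂) = 14.602 km/s.
Transfer-orbit speed at r₂: v_a = √[μ(2/r₂ − 1/a_t)] = 10.390 km/s.
Second burn Δv₂ = |v₂ − v_a| = 4.212 km/s.
Total Δv = Δv₁ + Δv₂ = 9.785 km/s.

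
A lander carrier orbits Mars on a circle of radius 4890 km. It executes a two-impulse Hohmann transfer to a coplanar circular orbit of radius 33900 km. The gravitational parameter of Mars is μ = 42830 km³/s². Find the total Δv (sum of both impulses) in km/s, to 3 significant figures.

Δv = 1.51 km/s

Transfer-ellipse semi-major axis a_t = (r₁ + r₂)/2 = (4890 + 33900)/2 = 19395 km.
Circular speed at r₁: v₁ = √(μ/r₁) = √(42830/4890) = 2.9595 km/s.
On the transfer ellipse at r₁, vis-viva gives v_p = √[μ(2/r₁ − 1/a_t)] = 3.9127 km/s.
First burn Δv₁ = |v_p − v₁| = 0.9532 km/s.
At r₂, v₂ = √(μ/r₂) = 1.124 km/s.
Transfer-orbit speed at r₂: v_a = √[μ(2/r₂ − 1/a_t)] = 0.5644 km/s.
Second burn Δv₂ = |v₂ − v_a| = 0.5596 km/s.
Total Δv = Δv₁ + Δv₂ = 1.513 km/s.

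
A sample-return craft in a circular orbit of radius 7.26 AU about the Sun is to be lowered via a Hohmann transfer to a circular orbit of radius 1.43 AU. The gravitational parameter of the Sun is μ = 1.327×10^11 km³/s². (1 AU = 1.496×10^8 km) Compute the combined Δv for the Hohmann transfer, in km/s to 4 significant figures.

In km: r₁ = 7.26 × 1.496×10^8 = 1.086096×10^9 km; r₂ = 1.43 × 1.496×10^8 = 2.13928×10^8 km.
Transfer-ellipse semi-major axis a_t = (r₁ + r₂)/2 = (1.086096×10^9 + 2.13928×10^8)/2 = 6.50012×10^8 km.
At r₁ the circular-orbit speed is v₁ = √(μ/r₁) = 11.0535 km/s.
On the transfer ellipse at r₁, vis-viva gives v_a = √[μ(2/r₁ − 1/a_t)] = 6.34124 km/s.
First burn Δv₁ = |v_a − v₁| = 4.712 km/s.
Circular speed at r₂: v₂ = √(μ/r₂) = 24.906 km/s.
Transfer-orbit speed at r₂: v_p = √[μ(2/r₂ − 1/a_t)] = 32.194 km/s.
Second burn Δv₂ = |v₂ − v_p| = 7.288 km/s.
Total Δv = Δv₁ + Δv₂ = 12.00 km/s.

Δv = 12.00 km/s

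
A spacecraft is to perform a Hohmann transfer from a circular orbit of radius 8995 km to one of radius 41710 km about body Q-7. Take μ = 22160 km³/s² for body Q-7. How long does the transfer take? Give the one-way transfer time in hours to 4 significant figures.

t = 23.66 hours

Transfer-ellipse semi-major axis a_t = (r₁ + r₂)/2 = (8995 + 41710)/2 = 25352.5 km.
By Kepler's third law the transfer-orbit period is T = 2π√(a_t³/μ), so t = T/2 = 85190 s.
Converting: 85190 s ÷ 3600 s/hour = 23.66 hours.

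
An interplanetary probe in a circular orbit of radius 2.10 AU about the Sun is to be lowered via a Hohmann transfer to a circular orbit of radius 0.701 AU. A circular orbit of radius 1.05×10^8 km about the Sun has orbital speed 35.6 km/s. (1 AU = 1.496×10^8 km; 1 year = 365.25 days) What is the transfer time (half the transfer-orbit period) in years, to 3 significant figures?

t = 0.828 years

From the circular-orbit relation v² = μ/r at r = 1.05×10^8 km: μ = v²r = (35.6)² × 1.05×10^8 = 1.33073×10^11 km³/s².
In km: r₁ = 2.10 × 1.496×10^8 = 3.1416×10^8 km; r₂ = 0.701 × 1.496×10^8 = 1.048696×10^8 km.
The Hohmann ellipse has a_t = (r₁ + r₂)/2 = 2.095148×10^8 km.
Transfer time t = π√(a_t³/μ) = π√((2.095148×10^8)³ / 1.33073×10^11) = 2.612×10^7 s.
Converting: 2.612×10^7 s ÷ 3.15576×10^7 s/year (365.25 × 86400) = 0.828 years.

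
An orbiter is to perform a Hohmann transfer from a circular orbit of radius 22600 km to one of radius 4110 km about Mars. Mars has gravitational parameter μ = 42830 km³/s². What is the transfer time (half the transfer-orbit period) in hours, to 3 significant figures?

t = 6.51 hours

The Hohmann ellipse has a_t = (r₁ + r₂)/2 = 13355 km.
By Kepler's third law the transfer-orbit period is T = 2π√(a_t³/μ), so t = T/2 = 23430 s.
Converting: 23430 s ÷ 3600 s/hour = 6.51 hours.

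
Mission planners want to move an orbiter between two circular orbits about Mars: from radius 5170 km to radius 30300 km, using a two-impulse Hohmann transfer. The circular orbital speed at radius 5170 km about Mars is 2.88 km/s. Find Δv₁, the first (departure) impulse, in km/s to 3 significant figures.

From the circular-orbit relation v² = μ/r at r = 5170 km: μ = v²r = (2.88)² × 5170 = 42882.0 km³/s².
Semi-major axis of the transfer orbit: a_t = (5170 + 30300)/2 = 17735 km.
On the circular orbit at r = 5170 km, v_c = √(μ/r) = 2.8800 km/s.
Vis-viva on the transfer ellipse at r = 5170 km gives v_t = √[μ(2/r − 1/a_t)] = 3.7644 km/s.
Δv₁ = |v_t − v_c| = |3.7644 − 2.8800| = 0.8844 km/s.

Δv₁ = 0.884 km/s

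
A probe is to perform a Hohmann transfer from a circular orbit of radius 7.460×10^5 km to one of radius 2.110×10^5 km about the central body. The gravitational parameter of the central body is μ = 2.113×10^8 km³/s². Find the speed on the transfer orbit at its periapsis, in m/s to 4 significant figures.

v = 39510 m/s

The Hohmann ellipse has a_t = (r₁ + r₂)/2 = 4.785×10^5 km.
At periapsis, r = 2.110×10^5 km.
Applying v² = μ(2/r − 1/a_t): v = 39.51 km/s.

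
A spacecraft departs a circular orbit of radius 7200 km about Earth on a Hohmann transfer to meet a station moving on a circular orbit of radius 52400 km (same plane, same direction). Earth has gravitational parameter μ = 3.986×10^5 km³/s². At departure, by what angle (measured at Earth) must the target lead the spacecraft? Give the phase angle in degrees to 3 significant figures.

φ = 103°

The Hohmann ellipse has a_t = (r₁ + r₂)/2 = 29800 km.
The half-period of the transfer ellipse is t = π√(a_t³/μ) = 25598.0 s.
The target's mean motion on its circular orbit is ω₂ = √(μ/r₂³) = 5.26346×10^-5 rad/s.
Angle swept by the target during transfer: ω₂·t = 1.34734 rad = 77.20°.
Arrival is 180° from departure on the ellipse, so φ = 180° − 77.20° = 103°.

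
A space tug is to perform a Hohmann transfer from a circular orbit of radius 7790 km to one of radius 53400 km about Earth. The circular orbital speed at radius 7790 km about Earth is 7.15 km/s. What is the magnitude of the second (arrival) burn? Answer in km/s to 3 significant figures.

From the circular-orbit relation v² = μ/r at r = 7790 km: μ = v²r = (7.15)² × 7790 = 3.98244×10^5 km³/s².
Semi-major axis of the transfer orbit: a_t = (7790 + 53400)/2 = 30595 km.
On the circular orbit at r = 53400 km, v_c = √(μ/r) = 2.731 km/s.
Transfer-orbit speed at the same r (vis-viva, a = a_t): v_t = √[μ(2/r − 1/a_t)] = 1.378 km/s.
Δv₂ = |v_t − v_c| = |1.378 − 2.731| = 1.353 km/s.

Δv₂ = 1.35 km/s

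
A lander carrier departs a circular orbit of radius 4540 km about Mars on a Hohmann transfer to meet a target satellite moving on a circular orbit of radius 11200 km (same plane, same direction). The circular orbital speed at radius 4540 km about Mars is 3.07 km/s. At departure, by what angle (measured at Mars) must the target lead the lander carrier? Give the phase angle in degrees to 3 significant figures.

From the circular-orbit relation v² = μ/r at r = 4540 km: μ = v²r = (3.07)² × 4540 = 42789.0 km³/s².
Semi-major axis of the transfer orbit: a_t = (4540 + 11200)/2 = 7870 km.
The half-period of the transfer ellipse is t = π√(a_t³/μ) = 10600 s.
The target's mean motion on its circular orbit is ω₂ = √(μ/r₂³) = 1.745×10^-4 rad/s.
Angle swept by the target during transfer: ω₂·t = 1.850 rad = 106.0°.
Arrival is 180° from departure on the ellipse, so φ = 180° − 106.0° = 74.0°.

φ = 74.0°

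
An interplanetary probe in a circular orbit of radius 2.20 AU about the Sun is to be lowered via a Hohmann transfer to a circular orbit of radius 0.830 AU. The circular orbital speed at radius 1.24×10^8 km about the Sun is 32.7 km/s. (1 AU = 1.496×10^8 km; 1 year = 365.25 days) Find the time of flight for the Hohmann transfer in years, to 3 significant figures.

From the circular-orbit relation v² = μ/r at r = 1.24×10^8 km: μ = v²r = (32.7)² × 1.24×10^8 = 1.32592×10^11 km³/s².
In km: r₁ = 2.20 × 1.496×10^8 = 3.2912×10^8 km; r₂ = 0.830 × 1.496×10^8 = 1.24168×10^8 km.
Transfer-ellipse semi-major axis a_t = (r₁ + r₂)/2 = (3.2912×10^8 + 1.24168×10^8)/2 = 2.26644×10^8 km.
Transfer time t = π√(a_t³/μ) = π√((2.26644×10^8)³ / 1.32592×10^11) = 2.944×10^7 s.
Converting: 2.944×10^7 s ÷ 3.15576×10^7 s/year (365.25 × 86400) = 0.933 years.

t = 0.933 years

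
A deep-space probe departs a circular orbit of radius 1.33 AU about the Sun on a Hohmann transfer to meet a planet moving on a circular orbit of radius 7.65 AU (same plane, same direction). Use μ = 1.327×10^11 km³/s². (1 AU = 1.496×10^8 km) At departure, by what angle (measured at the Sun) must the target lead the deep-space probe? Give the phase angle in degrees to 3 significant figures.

In km: r₁ = 1.33 × 1.496×10^8 = 1.98968×10^8 km; r₂ = 7.65 × 1.496×10^8 = 1.14444×10^9 km.
Semi-major axis of the transfer orbit: a_t = (1.98968×10^8 + 1.14444×10^9)/2 = 6.71704×10^8 km.
The half-period of the transfer ellipse is t = π√(a_t³/μ) = 1.5013×10^8 s.
The target's mean motion on its circular orbit is ω₂ = √(μ/r₂³) = 9.4091×10^-9 rad/s.
Angle swept by the target during transfer: ω₂·t = 1.4126 rad = 80.94°.
The deep-space probe traverses 180° on the transfer ellipse, so the target must lead by 180° − 80.94° = 99.1°.

φ = 99.1°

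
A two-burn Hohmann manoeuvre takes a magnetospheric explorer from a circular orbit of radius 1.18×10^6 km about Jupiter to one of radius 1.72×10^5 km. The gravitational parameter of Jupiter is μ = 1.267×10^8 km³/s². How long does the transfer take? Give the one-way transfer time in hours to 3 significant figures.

Transfer-ellipse semi-major axis a_t = (r₁ + r₂)/2 = (1.180×10^6 + 1.720×10^5)/2 = 6.760×10^5 km.
Half the transfer-orbit period gives t = π√(a_t³/μ) = 1.551×10^5 s.
Converting: 1.551×10^5 s ÷ 3600 s/hour = 43.1 hours.

t = 43.1 hours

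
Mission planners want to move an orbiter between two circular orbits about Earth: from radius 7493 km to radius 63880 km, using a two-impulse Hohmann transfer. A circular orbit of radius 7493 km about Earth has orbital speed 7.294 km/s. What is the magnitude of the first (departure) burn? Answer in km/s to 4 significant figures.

From the circular-orbit relation v² = μ/r at r = 7493 km: μ = v²r = (7.294)² × 7493 = 3.98646×10^5 km³/s².
Semi-major axis of the transfer orbit: a_t = (7493 + 63880)/2 = 35686.5 km.
Circular speed at r = 7493 km: v_c = √(μ/r) = 7.294 km/s.
Vis-viva on the transfer ellipse at r = 7493 km gives v_t = √[μ(2/r − 1/a_t)] = 9.759 km/s.
Δv₁ = |v_t − v_c| = |9.759 − 7.294| = 2.465 km/s.

Δv₁ = 2.465 km/s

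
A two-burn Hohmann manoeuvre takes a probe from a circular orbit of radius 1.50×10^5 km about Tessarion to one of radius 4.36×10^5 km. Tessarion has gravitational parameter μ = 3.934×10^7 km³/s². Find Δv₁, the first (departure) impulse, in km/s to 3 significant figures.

Semi-major axis of the transfer orbit: a_t = (1.500×10^5 + 4.360×10^5)/2 = 2.930×10^5 km.
Circular speed at r = 1.500×10^5 km: v_c = √(μ/r) = 16.1946 km/s.
Vis-viva on the transfer ellipse at r = 1.500×10^5 km gives v_t = √[μ(2/r − 1/a_t)] = 19.7552 km/s.
Δv₁ = |v_t − v_c| = |19.7552 − 16.1946| = 3.561 km/s.

Δv₁ = 3.56 km/s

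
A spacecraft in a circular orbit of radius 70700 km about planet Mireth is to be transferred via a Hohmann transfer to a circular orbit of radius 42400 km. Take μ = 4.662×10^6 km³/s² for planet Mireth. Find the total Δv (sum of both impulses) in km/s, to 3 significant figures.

Transfer-ellipse semi-major axis a_t = (r₁ + r₂)/2 = (70700 + 42400)/2 = 56550 km.
Circular speed at r₁: v₁ = √(μ/r₁) = √(4.662×10^6/70700) = 8.120 km/s.
On the transfer ellipse at r₁, v² = μ(2/r − 1/a) gives v_a = √[μ(2/r₁ − 1/a_t)] = 7.031 km/s.
First burn Δv₁ = |v_a − v₁| = 1.089 km/s.
Circular speed at r₂: v₂ = √(μ/r₂) = 10.486 km/s.
Transfer-orbit speed at r₂: v_p = √[μ(2/r₂ − 1/a_t)] = 11.725 km/s.
Second burn Δv₂ = |v₂ − v_p| = 1.239 km/s.
Total Δv = Δv₁ + Δv₂ = 2.328 km/s.

Δv = 2.33 km/s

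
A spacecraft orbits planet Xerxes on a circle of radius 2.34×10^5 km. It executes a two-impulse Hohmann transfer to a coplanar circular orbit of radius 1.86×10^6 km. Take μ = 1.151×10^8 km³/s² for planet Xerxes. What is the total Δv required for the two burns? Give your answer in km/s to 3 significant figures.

The Hohmann ellipse has a_t = (r₁ + r₂)/2 = 1.047×10^6 km.
Circular speed at r₁: v₁ = √(μ/r₁) = √(1.151×10^8/2.340×10^5) = 22.1784 km/s.
On the transfer ellipse at r₁, vis-viva equation gives v_p = √[μ(2/r₁ − 1/a_t)] = 29.5606 km/s.
First burn Δv₁ = |v_p − v₁| = 7.382 km/s.
Circular speed at r₂: v₂ = √(μ/r₂) = 7.8665 km/s.
Transfer-orbit speed at r₂: v_a = √[μ(2/r₂ − 1/a_t)] = 3.7189 km/s.
Second burn Δv₂ = |v₂ − v_a| = 4.148 km/s.
Total Δv = Δv₁ + Δv₂ = 11.53 km/s.

Δv = 11.5 km/s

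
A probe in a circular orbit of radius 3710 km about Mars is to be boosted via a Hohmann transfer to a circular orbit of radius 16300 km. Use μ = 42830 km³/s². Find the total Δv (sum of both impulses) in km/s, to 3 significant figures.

Δv = 1.57 km/s

The Hohmann ellipse has a_t = (r₁ + r₂)/2 = 10005 km.
At r₁ the circular-orbit speed is v₁ = √(μ/r₁) = 3.3977 km/s.
On the transfer ellipse at r₁, v² = μ(2/r − 1/a) gives v_p = √[μ(2/r₁ − 1/a_t)] = 4.3368 km/s.
First burn Δv₁ = |v_p − v₁| = 0.9391 km/s.
Circular speed at r₂: v₂ = √(μ/r₂) = 1.621 km/s.
Transfer-orbit speed at r₂: v_a = √[μ(2/r₂ − 1/a_t)] = 0.9871 km/s.
Second burn Δv₂ = |v₂ − v_a| = 0.6339 km/s.
Total Δv = Δv₁ + Δv₂ = 1.573 km/s.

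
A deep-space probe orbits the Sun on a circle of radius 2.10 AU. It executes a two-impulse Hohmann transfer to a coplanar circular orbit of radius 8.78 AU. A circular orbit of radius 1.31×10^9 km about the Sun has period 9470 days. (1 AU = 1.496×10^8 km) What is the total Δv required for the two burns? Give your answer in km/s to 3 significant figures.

Δv = 9.36 km/s

From Kepler's third law T² = 4π²r³/μ at r = 1.31×10^9 km, T = 9470 days = 9470 × 86400 s = 8.18208×10^8 s: μ = 4π²r³/T² = 1.32570×10^11 km³/s².
In km: r₁ = 2.10 × 1.496×10^8 = 3.1416×10^8 km; r₂ = 8.78 × 1.496×10^8 = 1.313488×10^9 km.
Transfer-ellipse semi-major axis a_t = (r₁ + r₂)/2 = (3.1416×10^8 + 1.313488×10^9)/2 = 8.13824×10^8 km.
Circular speed at r₁: v₁ = √(μ/r₁) = √(1.32570×10^11/3.1416×10^8) = 20.54223 km/s.
On the transfer ellipse at r₁, vis-viva equation gives v_p = √[μ(2/r₁ − 1/a_t)] = 26.09729 km/s.
First burn Δv₁ = |v_p − v₁| = 5.555060 km/s.
Circular speed at r₂: v₂ = √(μ/r₂) = 10.04639 km/s.
Transfer-orbit speed at r₂: v_a = √[μ(2/r₂ − 1/a_t)] = 6.241949 km/s.
Second burn Δv₂ = |v₂ − v_a| = 3.804441 km/s.
Δv = Δv₁ + Δv₂ = 5.555060 + 3.804441 = 9.360 km/s.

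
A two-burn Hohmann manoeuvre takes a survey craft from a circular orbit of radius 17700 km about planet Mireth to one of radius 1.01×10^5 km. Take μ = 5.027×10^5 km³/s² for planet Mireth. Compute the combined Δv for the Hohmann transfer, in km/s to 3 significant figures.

Δv = 2.64 km/s

The Hohmann ellipse has a_t = (r₁ + r₂)/2 = 59350 km.
Circular speed at r₁: v₁ = √(μ/r₁) = √(5.027×10^5/17700) = 5.32927 km/s.
On the transfer ellipse at r₁, vis-viva gives v_p = √[μ(2/r₁ − 1/a_t)] = 6.95213 km/s.
First burn Δv₁ = |v_p − v₁| = 1.62286 km/s.
Circular speed at r₂: v₂ = √(μ/r₂) = 2.23097 km/s.
Transfer-orbit speed at r₂: v_a = √[μ(2/r₂ − 1/a_t)] = 1.21834 km/s.
Second burn Δv₂ = |v₂ − v_a| = 1.01263 km/s.
Total Δv = Δv₁ + Δv₂ = 2.635 km/s.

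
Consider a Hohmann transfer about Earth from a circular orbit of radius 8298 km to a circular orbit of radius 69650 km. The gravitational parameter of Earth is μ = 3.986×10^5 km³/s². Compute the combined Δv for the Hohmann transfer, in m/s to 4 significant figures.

The Hohmann ellipse has a_t = (r₁ + r₂)/2 = 38974 km.
At r₁ the circular-orbit speed is v₁ = √(μ/r₁) = 6.9308 km/s.
Transfer-orbit speed at r₁ (vis-viva): v_p = √[μ(2/r₁ − 1/a_t)] = 9.2652 km/s.
First burn Δv₁ = |v_p − v₁| = 2.3344 km/s.
Circular speed at r₂: v₂ = √(μ/r₂) = 2.39226 km/s.
Transfer-orbit speed at r₂: v_a = √[μ(2/r₂ − 1/a_t)] = 1.10384 km/s.
Second burn Δv₂ = |v₂ − v_a| = 1.2884 km/s.
Total Δv = Δv₁ + Δv₂ = 3.623 km/s.

Δv = 3623 m/s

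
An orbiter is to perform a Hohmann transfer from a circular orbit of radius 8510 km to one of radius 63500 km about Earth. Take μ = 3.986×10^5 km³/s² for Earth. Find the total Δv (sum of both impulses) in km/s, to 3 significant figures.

The Hohmann ellipse has a_t = (r₁ + r₂)/2 = 36005 km.
At r₁ the circular-orbit speed is v₁ = √(μ/r₁) = 6.844 km/s.
Transfer-orbit speed at r₁ (vis-viva equation): v_p = √[μ(2/r₁ − 1/a_t)] = 9.089 km/s.
First burn Δv₁ = |v_p − v₁| = 2.245 km/s.
Circular speed at r₂: v₂ = √(μ/r₂) = 2.505 km/s.
Transfer-orbit speed at r₂: v_a = √[μ(2/r₂ − 1/a_t)] = 1.218 km/s.
Second burn Δv₂ = |v₂ − v_a| = 1.287 km/s.
Total Δv = Δv₁ + Δv₂ = 3.532 km/s.

Δv = 3.53 km/s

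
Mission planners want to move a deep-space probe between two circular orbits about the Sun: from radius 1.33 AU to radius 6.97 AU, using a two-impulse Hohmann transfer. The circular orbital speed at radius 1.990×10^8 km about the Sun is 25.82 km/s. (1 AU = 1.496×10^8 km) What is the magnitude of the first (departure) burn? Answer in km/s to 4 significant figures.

Δv₁ = 7.642 km/s

From the circular-orbit relation v² = μ/r at r = 1.990×10^8 km: μ = v²r = (25.82)² × 1.990×10^8 = 1.32668×10^11 km³/s².
In km: r₁ = 1.33 × 1.496×10^8 = 1.98968×10^8 km; r₂ = 6.97 × 1.496×10^8 = 1.042712×10^9 km.
Transfer-ellipse semi-major axis a_t = (r₁ + r₂)/2 = (1.98968×10^8 + 1.042712×10^9)/2 = 6.2084×10^8 km.
On the circular orbit at r = 1.98968×10^8 km, v_c = √(μ/r) = 25.822 km/s.
Vis-viva on the transfer ellipse at r = 1.98968×10^8 km gives v_t = √[μ(2/r − 1/a_t)] = 33.464 km/s.
Δv₁ = |v_t − v_c| = |33.464 − 25.822| = 7.642 km/s.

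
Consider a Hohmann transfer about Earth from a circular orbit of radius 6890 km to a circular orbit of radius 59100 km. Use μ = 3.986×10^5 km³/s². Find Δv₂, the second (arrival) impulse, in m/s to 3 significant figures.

Transfer-ellipse semi-major axis a_t = (r₁ + r₂)/2 = (6890 + 59100)/2 = 32995 km.
On the circular orbit at r = 59100 km, v_c = √(μ/r) = 2.597 km/s.
Vis-viva on the transfer ellipse at r = 59100 km gives v_t = √[μ(2/r − 1/a_t)] = 1.187 km/s.
Δv₂ = |v_t − v_c| = |1.187 − 2.597| = 1.410 km/s.

Δv₂ = 1410 m/s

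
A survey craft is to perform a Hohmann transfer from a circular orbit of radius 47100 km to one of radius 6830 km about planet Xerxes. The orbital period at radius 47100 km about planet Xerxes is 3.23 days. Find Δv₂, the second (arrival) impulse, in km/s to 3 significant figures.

From Kepler's third law T² = 4π²r³/μ at r = 47100 km, T = 3.23 days = 3.23 × 86400 s = 2.79072×10^5 s: μ = 4π²r³/T² = 52965.1 km³/s².
Semi-major axis of the transfer orbit: a_t = (47100 + 6830)/2 = 26965 km.
On the circular orbit at r = 6830 km, v_c = √(μ/r) = 2.7847 km/s.
Vis-viva on the transfer ellipse at r = 6830 km gives v_t = √[μ(2/r − 1/a_t)] = 3.6804 km/s.
Δv₂ = |v_t − v_c| = |3.6804 − 2.7847| = 0.8957 km/s.

Δv₂ = 0.896 km/s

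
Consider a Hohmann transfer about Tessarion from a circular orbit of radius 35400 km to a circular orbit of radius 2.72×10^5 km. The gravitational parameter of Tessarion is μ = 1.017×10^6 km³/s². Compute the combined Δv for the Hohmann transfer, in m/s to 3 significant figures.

Semi-major axis of the transfer orbit: a_t = (35400 + 2.720×10^5)/2 = 1.537×10^5 km.
At r₁ the circular-orbit speed is v₁ = √(μ/r₁) = 5.360 km/s.
Transfer-orbit speed at r₁ (v² = μ(2/r − 1/a)): v_p = √[μ(2/r₁ − 1/a_t)] = 7.130 km/s.
First burn Δv₁ = |v_p − v₁| = 1.770 km/s.
At r₂, v₂ = √(μ/r₂) = 1.934 km/s.
Transfer-orbit speed at r₂: v_a = √[μ(2/r₂ − 1/a_t)] = 0.9280 km/s.
Second burn Δv₂ = |v₂ − v_a| = 1.006 km/s.
Total Δv = Δv₁ + Δv₂ = 2.776 km/s.

Δv = 2780 m/s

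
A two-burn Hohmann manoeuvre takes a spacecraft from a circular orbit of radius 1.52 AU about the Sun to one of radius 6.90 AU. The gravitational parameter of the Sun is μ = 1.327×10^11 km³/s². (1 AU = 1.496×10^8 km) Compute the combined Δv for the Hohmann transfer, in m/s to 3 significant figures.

Δv = 11300 m/s

In km: r₁ = 1.52 × 1.496×10^8 = 2.27392×10^8 km; r₂ = 6.90 × 1.496×10^8 = 1.03224×10^9 km.
Transfer-ellipse semi-major axis a_t = (r₁ + r₂)/2 = (2.27392×10^8 + 1.03224×10^9)/2 = 6.29816×10^8 km.
Circular speed at r₁: v₁ = √(μ/r₁) = √(1.327×10^11/2.27392×10^8) = 24.1573 km/s.
Transfer-orbit speed at r₁ (vis-viva equation): v_p = √[μ(2/r₁ − 1/a_t)] = 30.9265 km/s.
First burn Δv₁ = |v_p − v₁| = 6.769 km/s.
Circular speed at r₂: v₂ = √(μ/r₂) = 11.338 km/s.
Transfer-orbit speed at r₂: v_a = √[μ(2/r₂ − 1/a_t)] = 6.8128 km/s.
Second burn Δv₂ = |v₂ − v_a| = 4.525 km/s.
Δv = Δv₁ + Δv₂ = 6.769 + 4.525 = 11.29 km/s.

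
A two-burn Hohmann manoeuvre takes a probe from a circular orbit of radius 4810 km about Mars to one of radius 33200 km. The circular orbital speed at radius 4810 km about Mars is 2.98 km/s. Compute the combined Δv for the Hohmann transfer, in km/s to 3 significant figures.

Δv = 1.52 km/s

From the circular-orbit relation v² = μ/r at r = 4810 km: μ = v²r = (2.98)² × 4810 = 42714.7 km³/s².
Semi-major axis of the transfer orbit: a_t = (4810 + 33200)/2 = 19005 km.
At r₁ the circular-orbit speed is v₁ = √(μ/r₁) = 2.9800 km/s.
On the transfer ellipse at r₁, vis-viva equation gives v_p = √[μ(2/r₁ − 1/a_t)] = 3.9387 km/s.
First burn Δv₁ = |v_p − v₁| = 0.9587 km/s.
At r₂, v₂ = √(μ/r₂) = 1.13428 km/s.
Transfer-orbit speed at r₂: v_a = √[μ(2/r₂ − 1/a_t)] = 0.570635 km/s.
Second burn Δv₂ = |v₂ − v_a| = 0.5636 km/s.
Total Δv = Δv₁ + Δv₂ = 1.522 km/s.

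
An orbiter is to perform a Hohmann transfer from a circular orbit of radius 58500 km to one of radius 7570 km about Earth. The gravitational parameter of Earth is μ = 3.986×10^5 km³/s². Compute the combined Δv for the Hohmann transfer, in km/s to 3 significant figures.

Transfer-ellipse semi-major axis a_t = (r₁ + r₂)/2 = (58500 + 7570)/2 = 33035 km.
Circular speed at r₁: v₁ = √(μ/r₁) = √(3.986×10^5/58500) = 2.6103 km/s.
On the transfer ellipse at r₁, vis-viva gives v_a = √[μ(2/r₁ − 1/a_t)] = 1.2495 km/s.
First burn Δv₁ = |v_a − v₁| = 1.361 km/s.
At r₂, v₂ = √(μ/r₂) = 7.256 km/s.
Transfer-orbit speed at r₂: v_p = √[μ(2/r₂ − 1/a_t)] = 9.656 km/s.
Second burn Δv₂ = |v₂ − v_p| = 2.400 km/s.
Δv = Δv₁ + Δv₂ = 1.361 + 2.400 = 3.761 km/s.

Δv = 3.76 km/s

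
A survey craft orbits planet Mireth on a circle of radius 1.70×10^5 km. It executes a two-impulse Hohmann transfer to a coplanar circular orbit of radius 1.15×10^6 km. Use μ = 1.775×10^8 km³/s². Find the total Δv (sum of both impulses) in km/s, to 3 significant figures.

The Hohmann ellipse has a_t = (r₁ + r₂)/2 = 6.600×10^5 km.
At r₁ the circular-orbit speed is v₁ = √(μ/r₁) = 32.31 km/s.
Transfer-orbit speed at r₁ (vis-viva equation): v_p = √[μ(2/r₁ − 1/a_t)] = 42.65 km/s.
First burn Δv₁ = |v_p − v₁| = 10.34 km/s.
Circular speed at r₂: v₂ = √(μ/r₂) = 12.4237 km/s.
Transfer-orbit speed at r₂: v_a = √[μ(2/r₂ − 1/a_t)] = 6.30526 km/s.
Second burn Δv₂ = |v₂ − v_a| = 6.118 km/s.
Δv = Δv₁ + Δv₂ = 10.34 + 6.118 = 16.46 km/s.

Δv = 16.5 km/s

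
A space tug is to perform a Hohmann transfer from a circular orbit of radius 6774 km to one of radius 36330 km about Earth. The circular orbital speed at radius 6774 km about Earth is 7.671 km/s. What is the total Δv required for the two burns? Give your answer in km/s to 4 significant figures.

Δv = 3.744 km/s

From the circular-orbit relation v² = μ/r at r = 6774 km: μ = v²r = (7.671)² × 6774 = 3.98611×10^5 km³/s².
Transfer-ellipse semi-major axis a_t = (r₁ + r₂)/2 = (6774 + 36330)/2 = 21552 km.
Circular speed at r₁: v₁ = √(μ/r₁) = √(3.98611×10^5/6774) = 7.671 km/s.
On the transfer ellipse at r₁, vis-viva equation gives v_p = √[μ(2/r₁ − 1/a_t)] = 9.960 km/s.
First burn Δv₁ = |v_p − v₁| = 2.289 km/s.
Circular speed at r₂: v₂ = √(μ/r₂) = 3.312 km/s.
Transfer-orbit speed at r₂: v_a = √[μ(2/r₂ − 1/a_t)] = 1.857 km/s.
Second burn Δv₂ = |v₂ − v_a| = 1.455 km/s.
Δv = Δv₁ + Δv₂ = 2.289 + 1.455 = 3.744 km/s.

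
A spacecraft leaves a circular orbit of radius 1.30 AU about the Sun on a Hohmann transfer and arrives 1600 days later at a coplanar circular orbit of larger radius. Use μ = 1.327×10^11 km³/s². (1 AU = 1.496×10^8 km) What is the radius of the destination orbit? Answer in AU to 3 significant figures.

In km: r₁ = 1.30 × 1.496×10^8 = 1.9448×10^8 km.
Transfer time t = 1600 days = 1.3824×10^8 s, and t = π√(a_t³/μ).
So a_t = (μ t²/π²)^(1/3) = (1.327×10^11 × (1.3824×10^8)² / π²)^(1/3) = 6.3574×10^8 km.
Since a_t = (r₁ + r₂)/2, r₂ = 2a_t − r₁ = 2×6.3574×10^8 − 1.9448×10^8 = 1.077×10^9 km.
In AU: r₂ = 1.077×10^9 / 1.496×10^8 = 7.20 AU.

r₂ = 7.20 AU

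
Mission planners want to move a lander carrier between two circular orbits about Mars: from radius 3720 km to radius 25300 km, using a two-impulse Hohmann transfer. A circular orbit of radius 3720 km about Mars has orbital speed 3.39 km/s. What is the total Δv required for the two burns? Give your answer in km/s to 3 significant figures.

Δv = 1.73 km/s

From the circular-orbit relation v² = μ/r at r = 3720 km: μ = v²r = (3.39)² × 3720 = 42750.6 km³/s².
Transfer-ellipse semi-major axis a_t = (r₁ + r₂)/2 = (3720 + 25300)/2 = 14510 km.
At r₁ the circular-orbit speed is v₁ = √(μ/r₁) = 3.390 km/s.
On the transfer ellipse at r₁, vis-viva gives v_p = √[μ(2/r₁ − 1/a_t)] = 4.476 km/s.
First burn Δv₁ = |v_p − v₁| = 1.086 km/s.
At r₂, v₂ = √(μ/r₂) = 1.2999 km/s.
Transfer-orbit speed at r₂: v_a = √[μ(2/r₂ − 1/a_t)] = 0.65819 km/s.
Second burn Δv₂ = |v₂ − v_a| = 0.6417 km/s.
Total Δv = Δv₁ + Δv₂ = 1.728 km/s.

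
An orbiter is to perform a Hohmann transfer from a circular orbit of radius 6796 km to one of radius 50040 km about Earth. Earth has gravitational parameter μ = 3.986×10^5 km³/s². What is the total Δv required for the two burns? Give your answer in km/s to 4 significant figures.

Semi-major axis of the transfer orbit: a_t = (6796 + 50040)/2 = 28418 km.
Circular speed at r₁: v₁ = √(μ/r₁) = √(3.986×10^5/6796) = 7.65847 km/s.
On the transfer ellipse at r₁, vis-viva gives v_p = √[μ(2/r₁ − 1/a_t)] = 10.1626 km/s.
First burn Δv₁ = |v_p − v₁| = 2.504 km/s.
Circular speed at r₂: v₂ = √(μ/r₂) = 2.822 km/s.
Transfer-orbit speed at r₂: v_a = √[μ(2/r₂ − 1/a_t)] = 1.380 km/s.
Second burn Δv₂ = |v₂ − v_a| = 1.442 km/s.
Total Δv = Δv₁ + Δv₂ = 3.946 km/s.

Δv = 3.946 km/s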